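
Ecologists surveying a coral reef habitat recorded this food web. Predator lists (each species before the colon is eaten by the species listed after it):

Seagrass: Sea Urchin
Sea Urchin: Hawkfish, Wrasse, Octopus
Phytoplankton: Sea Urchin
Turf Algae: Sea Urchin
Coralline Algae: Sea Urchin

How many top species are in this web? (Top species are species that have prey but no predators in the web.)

3

Top species (has prey, but nothing eats it): Hawkfish, Wrasse, Octopus.
Count: 3.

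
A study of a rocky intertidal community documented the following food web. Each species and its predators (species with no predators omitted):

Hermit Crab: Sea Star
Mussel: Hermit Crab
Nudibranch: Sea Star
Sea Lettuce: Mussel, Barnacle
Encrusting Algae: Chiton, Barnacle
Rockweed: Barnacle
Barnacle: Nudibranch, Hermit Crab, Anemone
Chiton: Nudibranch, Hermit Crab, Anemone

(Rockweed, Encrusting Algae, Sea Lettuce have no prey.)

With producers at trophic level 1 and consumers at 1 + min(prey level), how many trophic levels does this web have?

Producers (level 1): Rockweed, Encrusting Algae, Sea Lettuce.
Following each consumer down to its lowest-level prey: Encrusting Algae → Chiton → Nudibranch → Sea Star (levels 1 through 4).
All prey of Sea Star (Nudibranch 3, Hermit Crab 3) are at level 3 or above, so Sea Star is at level 1 + 3 = 4.
Every consumer has at least one prey at level 3 or below, so none exceeds level 4.

4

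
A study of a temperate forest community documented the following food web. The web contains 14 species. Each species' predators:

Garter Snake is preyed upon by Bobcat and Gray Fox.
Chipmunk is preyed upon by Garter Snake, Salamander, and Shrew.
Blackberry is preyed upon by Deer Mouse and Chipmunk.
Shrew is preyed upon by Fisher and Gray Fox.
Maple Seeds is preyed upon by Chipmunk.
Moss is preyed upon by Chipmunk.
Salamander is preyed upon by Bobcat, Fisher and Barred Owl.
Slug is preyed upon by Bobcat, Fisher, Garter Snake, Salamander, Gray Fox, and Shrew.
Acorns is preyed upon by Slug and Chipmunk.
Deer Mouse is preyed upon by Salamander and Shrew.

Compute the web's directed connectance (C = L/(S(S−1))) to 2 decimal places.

The web has S = 14 species and L = 24 feeding links.
C = L / (S(S−1)) = 24 / 182 = 0.1319 ≈ 0.13.

C = 0.13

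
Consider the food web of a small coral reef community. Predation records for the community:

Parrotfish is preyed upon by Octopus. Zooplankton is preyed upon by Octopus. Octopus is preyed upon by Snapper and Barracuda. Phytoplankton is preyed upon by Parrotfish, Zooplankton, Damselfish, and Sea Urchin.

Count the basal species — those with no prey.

Basal species (no prey listed): Phytoplankton.
Count: 1.

1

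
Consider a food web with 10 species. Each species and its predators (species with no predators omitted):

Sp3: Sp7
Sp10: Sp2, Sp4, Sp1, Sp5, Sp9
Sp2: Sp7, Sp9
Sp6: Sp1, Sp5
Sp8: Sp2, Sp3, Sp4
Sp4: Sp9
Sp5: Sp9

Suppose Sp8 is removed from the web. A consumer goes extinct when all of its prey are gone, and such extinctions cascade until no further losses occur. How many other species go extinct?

1

Remove Sp8.
Round 1: Sp3 (all prey gone) → extinct.
No further losses. Total secondary extinctions: 1.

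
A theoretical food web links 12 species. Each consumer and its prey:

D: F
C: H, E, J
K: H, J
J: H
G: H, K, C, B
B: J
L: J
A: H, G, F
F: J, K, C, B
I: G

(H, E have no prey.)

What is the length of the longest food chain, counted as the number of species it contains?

5 species

One longest chain: H → J → K → F → D.
It has 5 species and 4 links.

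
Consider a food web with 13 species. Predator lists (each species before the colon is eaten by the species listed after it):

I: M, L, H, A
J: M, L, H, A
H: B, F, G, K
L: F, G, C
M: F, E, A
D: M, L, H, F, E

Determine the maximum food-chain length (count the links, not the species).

2 links

One longest chain: D → H → B.
It has 3 species and 2 links.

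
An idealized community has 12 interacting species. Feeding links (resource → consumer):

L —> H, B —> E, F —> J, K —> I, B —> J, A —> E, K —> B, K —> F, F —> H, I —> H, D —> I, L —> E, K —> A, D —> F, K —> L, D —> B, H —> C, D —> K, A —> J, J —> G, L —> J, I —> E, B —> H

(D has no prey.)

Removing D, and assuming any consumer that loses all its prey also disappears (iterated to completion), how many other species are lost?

Remove D.
Round 1: K (all prey gone) → extinct.
Round 2: B (all prey gone), A (all prey gone), F (all prey gone), I (all prey gone), L (all prey gone) → extinct.
Round 3: E (all prey gone), H (all prey gone), J (all prey gone) → extinct.
Round 4: G (all prey gone), C (all prey gone) → extinct.
No further losses. Total secondary extinctions: 11.

11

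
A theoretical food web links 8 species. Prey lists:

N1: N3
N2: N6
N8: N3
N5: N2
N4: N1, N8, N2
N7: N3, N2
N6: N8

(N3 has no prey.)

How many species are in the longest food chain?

5 species

One longest chain: N3 → N8 → N6 → N2 → N5.
It has 5 species and 4 links.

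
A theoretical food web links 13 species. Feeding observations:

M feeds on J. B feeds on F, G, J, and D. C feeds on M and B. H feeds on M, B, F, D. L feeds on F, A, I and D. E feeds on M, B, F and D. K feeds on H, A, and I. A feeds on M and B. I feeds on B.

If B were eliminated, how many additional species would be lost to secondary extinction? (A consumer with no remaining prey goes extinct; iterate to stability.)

1

Remove B.
Round 1: I (all prey gone) → extinct.
No further losses. Total secondary extinctions: 1.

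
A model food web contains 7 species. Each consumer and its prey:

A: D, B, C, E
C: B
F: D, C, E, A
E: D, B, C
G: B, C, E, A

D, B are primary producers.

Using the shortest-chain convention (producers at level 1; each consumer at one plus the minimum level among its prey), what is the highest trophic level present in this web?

Producers (level 1): D, B.
Following each consumer down to its lowest-level prey: D → A (levels 1 through 2).
All prey of A (D 1, B 1, C 2, E 2) are at level 1 or above, so A is at level 1 + 1 = 2.
Every consumer has at least one prey at level 1 or below, so none exceeds level 2.

2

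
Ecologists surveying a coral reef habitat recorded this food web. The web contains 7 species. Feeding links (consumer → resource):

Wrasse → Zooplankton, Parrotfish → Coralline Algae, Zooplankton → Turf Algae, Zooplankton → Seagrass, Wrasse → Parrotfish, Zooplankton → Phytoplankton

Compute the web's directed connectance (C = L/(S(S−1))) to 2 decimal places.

The web has S = 7 species and L = 6 feeding links.
C = L / (S(S−1)) = 6 / 42 = 0.1429 ≈ 0.14.

C = 0.14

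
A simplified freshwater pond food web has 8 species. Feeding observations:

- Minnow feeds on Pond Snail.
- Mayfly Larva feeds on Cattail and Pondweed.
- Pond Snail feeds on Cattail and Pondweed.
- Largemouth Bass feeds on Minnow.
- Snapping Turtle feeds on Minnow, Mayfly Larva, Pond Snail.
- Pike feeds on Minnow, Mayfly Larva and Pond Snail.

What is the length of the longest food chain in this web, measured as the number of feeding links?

One longest chain: Cattail → Pond Snail → Minnow → Largemouth Bass.
It has 4 species and 3 links.

3 links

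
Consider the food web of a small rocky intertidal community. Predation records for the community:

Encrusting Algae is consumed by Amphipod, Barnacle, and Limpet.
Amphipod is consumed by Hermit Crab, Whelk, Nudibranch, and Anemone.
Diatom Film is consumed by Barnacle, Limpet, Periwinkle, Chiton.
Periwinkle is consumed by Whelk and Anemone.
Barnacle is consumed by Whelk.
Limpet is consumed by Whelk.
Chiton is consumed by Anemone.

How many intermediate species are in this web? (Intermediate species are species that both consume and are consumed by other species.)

Intermediate species (has both prey and predators): Amphipod, Chiton, Periwinkle, Barnacle, Limpet.
Count: 5.

5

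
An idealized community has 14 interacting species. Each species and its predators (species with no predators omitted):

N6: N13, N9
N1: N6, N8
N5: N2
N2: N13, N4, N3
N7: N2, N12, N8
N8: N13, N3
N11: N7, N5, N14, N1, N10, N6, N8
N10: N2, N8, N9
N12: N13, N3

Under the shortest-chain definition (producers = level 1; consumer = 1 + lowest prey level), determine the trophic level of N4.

N11 is a producer → level 1.
N7 eats N11 → level 2.
N2 eats N7 → level 3.
N4 eats N2 → level 4.
No prey of N4 is below level 3, so 4 is the minimum.

Trophic level 4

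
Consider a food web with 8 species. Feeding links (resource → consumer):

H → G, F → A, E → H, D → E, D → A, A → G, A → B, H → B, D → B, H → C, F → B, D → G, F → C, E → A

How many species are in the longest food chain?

One longest chain: D → E → H → C.
It has 4 species and 3 links.

4 species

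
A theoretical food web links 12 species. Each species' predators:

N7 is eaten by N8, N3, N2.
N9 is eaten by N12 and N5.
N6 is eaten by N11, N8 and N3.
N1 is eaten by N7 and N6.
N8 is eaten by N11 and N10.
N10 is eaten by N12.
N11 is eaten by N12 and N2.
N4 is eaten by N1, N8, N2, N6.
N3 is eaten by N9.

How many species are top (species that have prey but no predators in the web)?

Top species (has prey, but nothing eats it): N12, N5, N2.
Count: 3.

3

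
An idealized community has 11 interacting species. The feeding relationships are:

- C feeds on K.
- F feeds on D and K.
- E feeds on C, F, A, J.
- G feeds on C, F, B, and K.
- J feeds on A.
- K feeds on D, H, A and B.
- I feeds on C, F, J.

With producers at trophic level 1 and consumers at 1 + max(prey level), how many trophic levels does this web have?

Producers (level 1): D, A, H, B.
D → K → C → I gives I level 4.
No species has a prey at level 4, so no species reaches level 5.

4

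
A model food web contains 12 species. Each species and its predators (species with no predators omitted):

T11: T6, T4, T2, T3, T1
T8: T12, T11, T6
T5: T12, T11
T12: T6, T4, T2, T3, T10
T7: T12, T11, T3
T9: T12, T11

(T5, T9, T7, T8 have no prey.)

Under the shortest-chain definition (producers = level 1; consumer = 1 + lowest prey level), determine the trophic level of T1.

Trophic level 3

T5 is a producer → level 1.
T11 eats T5 → level 2.
T1 eats T11 → level 3.
No prey of T1 is below level 2, so 3 is the minimum.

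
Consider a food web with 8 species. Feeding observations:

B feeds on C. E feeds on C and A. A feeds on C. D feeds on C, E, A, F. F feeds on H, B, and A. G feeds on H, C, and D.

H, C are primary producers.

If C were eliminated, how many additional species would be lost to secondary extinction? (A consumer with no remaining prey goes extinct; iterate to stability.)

3

Remove C.
Round 1: A (all prey gone), B (all prey gone) → extinct.
Round 2: E (all prey gone) → extinct.
No further losses. Total secondary extinctions: 3.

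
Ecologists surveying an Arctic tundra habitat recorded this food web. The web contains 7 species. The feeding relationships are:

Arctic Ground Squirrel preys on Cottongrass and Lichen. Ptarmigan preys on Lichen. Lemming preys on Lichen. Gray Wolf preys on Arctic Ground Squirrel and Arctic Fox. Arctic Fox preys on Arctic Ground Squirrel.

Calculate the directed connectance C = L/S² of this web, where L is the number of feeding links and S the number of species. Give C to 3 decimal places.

C = 0.143

The web has S = 7 species and L = 7 feeding links.
C = L / S² = 7 / 49 = 0.1429 ≈ 0.143.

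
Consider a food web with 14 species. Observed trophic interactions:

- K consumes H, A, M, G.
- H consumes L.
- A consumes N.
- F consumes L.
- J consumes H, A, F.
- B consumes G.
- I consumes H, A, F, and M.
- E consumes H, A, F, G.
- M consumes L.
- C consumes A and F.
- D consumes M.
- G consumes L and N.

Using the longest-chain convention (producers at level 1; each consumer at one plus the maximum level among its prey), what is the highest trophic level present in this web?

3

Producers (level 1): N, L.
N → G → E gives E level 3.
No species has a prey at level 3, so no species reaches level 4.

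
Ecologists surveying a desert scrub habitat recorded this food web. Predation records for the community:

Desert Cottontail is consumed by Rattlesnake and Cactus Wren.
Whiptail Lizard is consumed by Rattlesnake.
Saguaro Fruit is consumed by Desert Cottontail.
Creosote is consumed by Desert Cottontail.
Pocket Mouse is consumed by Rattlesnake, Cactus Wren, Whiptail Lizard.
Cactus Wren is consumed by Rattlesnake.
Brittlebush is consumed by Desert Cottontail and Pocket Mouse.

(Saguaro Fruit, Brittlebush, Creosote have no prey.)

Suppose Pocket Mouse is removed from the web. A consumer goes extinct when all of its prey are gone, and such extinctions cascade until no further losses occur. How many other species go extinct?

1

Remove Pocket Mouse.
Round 1: Whiptail Lizard (all prey gone) → extinct.
No further losses. Total secondary extinctions: 1.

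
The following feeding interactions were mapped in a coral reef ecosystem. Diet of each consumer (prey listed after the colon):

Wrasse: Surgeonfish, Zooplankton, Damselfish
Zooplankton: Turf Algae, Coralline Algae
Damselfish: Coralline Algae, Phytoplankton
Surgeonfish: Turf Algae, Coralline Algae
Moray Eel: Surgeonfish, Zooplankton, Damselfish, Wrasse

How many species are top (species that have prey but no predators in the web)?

Top species (has prey, but nothing eats it): Moray Eel.
Count: 1.

1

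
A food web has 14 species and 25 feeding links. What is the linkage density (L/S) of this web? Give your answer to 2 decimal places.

L/S = 1.79

There are L = 25 links among S = 14 species.
L/S = 25/14 = 1.7857 ≈ 1.79.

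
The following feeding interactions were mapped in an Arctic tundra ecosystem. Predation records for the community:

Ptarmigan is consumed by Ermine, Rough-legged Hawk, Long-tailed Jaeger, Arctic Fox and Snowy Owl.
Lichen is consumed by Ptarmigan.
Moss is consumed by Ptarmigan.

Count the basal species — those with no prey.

2

Basal species (no prey listed): Moss, Lichen.
Count: 2.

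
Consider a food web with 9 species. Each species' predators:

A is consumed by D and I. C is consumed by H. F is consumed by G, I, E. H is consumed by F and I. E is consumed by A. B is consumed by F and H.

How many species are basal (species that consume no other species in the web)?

2

Basal species (no prey listed): B, C.
Count: 2.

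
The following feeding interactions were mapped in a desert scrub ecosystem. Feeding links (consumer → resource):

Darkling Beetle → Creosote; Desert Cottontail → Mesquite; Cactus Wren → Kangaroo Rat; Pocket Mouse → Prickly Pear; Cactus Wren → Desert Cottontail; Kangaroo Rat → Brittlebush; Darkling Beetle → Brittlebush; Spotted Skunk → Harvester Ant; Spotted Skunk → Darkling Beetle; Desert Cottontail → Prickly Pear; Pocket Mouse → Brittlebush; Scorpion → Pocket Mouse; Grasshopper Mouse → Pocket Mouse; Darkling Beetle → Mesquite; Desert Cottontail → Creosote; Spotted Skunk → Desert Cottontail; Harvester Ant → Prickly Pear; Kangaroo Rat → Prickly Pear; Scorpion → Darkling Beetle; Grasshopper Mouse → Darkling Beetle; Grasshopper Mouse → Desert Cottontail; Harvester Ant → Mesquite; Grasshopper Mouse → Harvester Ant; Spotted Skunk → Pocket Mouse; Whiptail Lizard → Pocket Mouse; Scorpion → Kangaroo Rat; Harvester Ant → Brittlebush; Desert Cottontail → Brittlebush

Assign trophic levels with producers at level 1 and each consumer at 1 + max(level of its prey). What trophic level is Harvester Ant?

Trophic level 2

Brittlebush is a producer → level 1.
Harvester Ant eats Brittlebush (level 1); other prey at levels: Prickly Pear 1, Mesquite 1 → level 2.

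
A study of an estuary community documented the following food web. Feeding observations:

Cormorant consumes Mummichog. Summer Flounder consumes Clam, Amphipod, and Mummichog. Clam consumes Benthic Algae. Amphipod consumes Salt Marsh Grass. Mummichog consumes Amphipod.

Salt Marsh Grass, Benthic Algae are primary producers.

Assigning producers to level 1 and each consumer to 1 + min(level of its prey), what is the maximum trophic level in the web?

4

Producers (level 1): Salt Marsh Grass, Benthic Algae.
Following each consumer down to its lowest-level prey: Salt Marsh Grass → Amphipod → Mummichog → Cormorant (levels 1 through 4).
All prey of Cormorant (Mummichog 3) are at level 3 or above, so Cormorant is at level 1 + 3 = 4.
Every consumer has at least one prey at level 3 or below, so none exceeds level 4.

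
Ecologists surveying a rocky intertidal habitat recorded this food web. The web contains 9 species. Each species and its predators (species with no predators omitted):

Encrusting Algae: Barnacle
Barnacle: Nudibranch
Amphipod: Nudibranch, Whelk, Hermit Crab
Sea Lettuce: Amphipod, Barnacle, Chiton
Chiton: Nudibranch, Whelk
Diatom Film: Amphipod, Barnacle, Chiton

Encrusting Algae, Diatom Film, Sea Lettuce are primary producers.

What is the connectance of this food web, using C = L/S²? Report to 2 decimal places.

C = 0.16

The web has S = 9 species and L = 13 feeding links.
C = L / S² = 13 / 81 = 0.1605 ≈ 0.16.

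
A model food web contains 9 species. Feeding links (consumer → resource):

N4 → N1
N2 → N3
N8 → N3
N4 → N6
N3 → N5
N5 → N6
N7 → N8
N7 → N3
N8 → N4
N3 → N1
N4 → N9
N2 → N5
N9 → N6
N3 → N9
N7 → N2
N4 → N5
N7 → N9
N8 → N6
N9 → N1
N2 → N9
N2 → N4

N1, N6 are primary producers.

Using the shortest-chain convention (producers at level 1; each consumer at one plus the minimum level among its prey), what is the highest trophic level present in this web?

3

Producers (level 1): N1, N6.
Following each consumer down to its lowest-level prey: N1 → N9 → N7 (levels 1 through 3).
All prey of N7 (N9 2, N3 2, N8 2, N2 3) are at level 2 or above, so N7 is at level 1 + 2 = 3.
Every consumer has at least one prey at level 2 or below, so none exceeds level 3.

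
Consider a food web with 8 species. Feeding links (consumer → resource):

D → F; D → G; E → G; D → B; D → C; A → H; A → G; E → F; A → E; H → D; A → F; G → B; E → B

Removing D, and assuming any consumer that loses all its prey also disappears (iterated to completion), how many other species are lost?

1

Remove D.
Round 1: H (all prey gone) → extinct.
No further losses. Total secondary extinctions: 1.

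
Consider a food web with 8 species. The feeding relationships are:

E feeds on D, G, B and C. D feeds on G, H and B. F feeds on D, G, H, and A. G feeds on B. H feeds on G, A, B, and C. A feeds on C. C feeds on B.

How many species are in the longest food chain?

6 species

One longest chain: B → C → A → H → D → E.
It has 6 species and 5 links.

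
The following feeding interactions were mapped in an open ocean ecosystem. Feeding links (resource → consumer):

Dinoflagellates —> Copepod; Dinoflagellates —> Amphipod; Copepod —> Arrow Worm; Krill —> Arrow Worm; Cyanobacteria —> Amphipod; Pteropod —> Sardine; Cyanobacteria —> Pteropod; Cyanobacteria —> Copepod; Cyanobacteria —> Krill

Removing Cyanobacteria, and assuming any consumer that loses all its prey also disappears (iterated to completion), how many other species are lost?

3

Remove Cyanobacteria.
Round 1: Krill (all prey gone), Pteropod (all prey gone) → extinct.
Round 2: Sardine (all prey gone) → extinct.
No further losses. Total secondary extinctions: 3.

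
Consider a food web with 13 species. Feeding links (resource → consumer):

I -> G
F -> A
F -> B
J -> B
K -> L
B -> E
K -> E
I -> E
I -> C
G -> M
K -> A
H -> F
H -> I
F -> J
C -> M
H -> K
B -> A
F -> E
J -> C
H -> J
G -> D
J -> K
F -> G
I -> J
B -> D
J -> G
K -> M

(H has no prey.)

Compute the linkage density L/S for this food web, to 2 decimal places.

L/S = 2.08

There are L = 27 links among S = 13 species.
L/S = 27/13 = 2.0769 ≈ 2.08.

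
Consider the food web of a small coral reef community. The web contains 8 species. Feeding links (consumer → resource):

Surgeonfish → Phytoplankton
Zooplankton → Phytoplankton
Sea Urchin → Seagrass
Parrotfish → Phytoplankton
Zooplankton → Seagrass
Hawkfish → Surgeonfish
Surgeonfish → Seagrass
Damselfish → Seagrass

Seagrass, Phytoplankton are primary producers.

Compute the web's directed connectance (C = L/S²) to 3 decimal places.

The web has S = 8 species and L = 8 feeding links.
C = L / S² = 8 / 64 = 0.1250 ≈ 0.125.

C = 0.125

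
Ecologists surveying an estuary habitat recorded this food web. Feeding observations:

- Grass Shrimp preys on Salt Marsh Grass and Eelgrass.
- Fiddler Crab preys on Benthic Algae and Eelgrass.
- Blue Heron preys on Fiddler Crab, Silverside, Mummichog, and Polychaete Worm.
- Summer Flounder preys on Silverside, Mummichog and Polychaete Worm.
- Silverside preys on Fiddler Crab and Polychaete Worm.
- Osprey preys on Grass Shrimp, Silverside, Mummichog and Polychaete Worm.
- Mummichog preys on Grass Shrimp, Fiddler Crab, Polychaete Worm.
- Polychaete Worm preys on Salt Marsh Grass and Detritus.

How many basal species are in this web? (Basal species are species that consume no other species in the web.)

Basal species (no prey listed): Detritus, Salt Marsh Grass, Benthic Algae, Eelgrass.
Count: 4.

4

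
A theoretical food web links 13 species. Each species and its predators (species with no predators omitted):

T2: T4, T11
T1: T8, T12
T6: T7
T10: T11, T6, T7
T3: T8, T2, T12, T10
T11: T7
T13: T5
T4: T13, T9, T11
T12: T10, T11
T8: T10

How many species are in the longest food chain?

5 species

One longest chain: T3 → T2 → T4 → T13 → T5.
It has 5 species and 4 links.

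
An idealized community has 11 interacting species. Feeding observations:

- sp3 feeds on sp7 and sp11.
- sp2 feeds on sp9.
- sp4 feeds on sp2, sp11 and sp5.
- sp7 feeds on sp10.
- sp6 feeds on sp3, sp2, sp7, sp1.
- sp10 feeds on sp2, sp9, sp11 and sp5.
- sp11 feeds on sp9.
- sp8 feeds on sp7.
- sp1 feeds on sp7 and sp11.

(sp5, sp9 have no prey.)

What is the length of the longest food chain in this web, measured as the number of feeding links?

5 links

One longest chain: sp9 → sp11 → sp10 → sp7 → sp1 → sp6.
It has 6 species and 5 links.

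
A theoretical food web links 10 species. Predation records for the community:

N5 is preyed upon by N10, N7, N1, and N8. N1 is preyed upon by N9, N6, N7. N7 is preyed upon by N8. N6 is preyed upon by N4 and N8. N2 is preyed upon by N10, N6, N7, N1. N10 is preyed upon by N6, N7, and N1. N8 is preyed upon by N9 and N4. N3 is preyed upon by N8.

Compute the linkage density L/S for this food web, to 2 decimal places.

L/S = 2.00

There are L = 20 links among S = 10 species.
L/S = 20/10 = 2.0000 ≈ 2.00.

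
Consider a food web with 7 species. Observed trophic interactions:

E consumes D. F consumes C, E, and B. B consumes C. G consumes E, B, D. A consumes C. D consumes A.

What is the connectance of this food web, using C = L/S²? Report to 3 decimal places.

The web has S = 7 species and L = 10 feeding links.
C = L / S² = 10 / 49 = 0.2041 ≈ 0.204.

C = 0.204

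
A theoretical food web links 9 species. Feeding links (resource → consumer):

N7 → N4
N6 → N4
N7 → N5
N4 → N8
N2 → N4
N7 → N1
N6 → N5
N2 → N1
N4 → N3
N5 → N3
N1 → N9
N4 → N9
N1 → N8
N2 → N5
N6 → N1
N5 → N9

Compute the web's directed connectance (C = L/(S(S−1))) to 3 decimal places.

C = 0.222

The web has S = 9 species and L = 16 feeding links.
C = L / (S(S−1)) = 16 / 72 = 0.2222 ≈ 0.222.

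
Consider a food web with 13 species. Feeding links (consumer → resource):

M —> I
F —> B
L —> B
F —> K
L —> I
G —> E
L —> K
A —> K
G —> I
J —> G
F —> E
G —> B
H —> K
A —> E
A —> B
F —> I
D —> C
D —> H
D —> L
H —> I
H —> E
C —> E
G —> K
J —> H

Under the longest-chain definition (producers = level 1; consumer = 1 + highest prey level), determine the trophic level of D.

Trophic level 3

B is a producer → level 1.
L eats B (level 1); other prey at levels: I 1, K 1 → level 2.
D eats L (level 2); other prey at levels: C 2, H 2 → level 3.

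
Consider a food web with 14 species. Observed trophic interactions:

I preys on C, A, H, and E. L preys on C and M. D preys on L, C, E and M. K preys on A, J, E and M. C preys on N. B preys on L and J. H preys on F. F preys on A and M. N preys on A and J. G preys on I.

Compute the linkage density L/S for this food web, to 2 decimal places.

There are L = 23 links among S = 14 species.
L/S = 23/14 = 1.6429 ≈ 1.64.

L/S = 1.64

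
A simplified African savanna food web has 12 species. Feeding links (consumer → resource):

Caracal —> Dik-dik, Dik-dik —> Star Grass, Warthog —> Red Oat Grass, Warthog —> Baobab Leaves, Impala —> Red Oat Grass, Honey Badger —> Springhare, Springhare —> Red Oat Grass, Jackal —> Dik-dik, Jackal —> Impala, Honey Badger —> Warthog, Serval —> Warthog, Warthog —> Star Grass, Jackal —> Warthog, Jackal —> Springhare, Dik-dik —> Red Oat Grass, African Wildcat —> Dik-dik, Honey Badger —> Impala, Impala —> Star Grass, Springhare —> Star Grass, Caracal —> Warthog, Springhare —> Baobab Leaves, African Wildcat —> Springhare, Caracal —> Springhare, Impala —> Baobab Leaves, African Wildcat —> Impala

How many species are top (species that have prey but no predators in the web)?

5

Top species (has prey, but nothing eats it): Serval, Honey Badger, African Wildcat, Jackal, Caracal.
Count: 5.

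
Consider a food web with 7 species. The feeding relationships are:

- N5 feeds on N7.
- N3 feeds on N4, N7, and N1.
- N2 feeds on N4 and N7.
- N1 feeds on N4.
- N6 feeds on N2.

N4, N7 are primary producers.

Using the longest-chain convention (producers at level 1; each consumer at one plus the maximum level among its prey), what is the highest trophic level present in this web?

Producers (level 1): N4, N7.
N4 → N2 → N6 gives N6 level 3.
No species has a prey at level 3, so no species reaches level 4.

3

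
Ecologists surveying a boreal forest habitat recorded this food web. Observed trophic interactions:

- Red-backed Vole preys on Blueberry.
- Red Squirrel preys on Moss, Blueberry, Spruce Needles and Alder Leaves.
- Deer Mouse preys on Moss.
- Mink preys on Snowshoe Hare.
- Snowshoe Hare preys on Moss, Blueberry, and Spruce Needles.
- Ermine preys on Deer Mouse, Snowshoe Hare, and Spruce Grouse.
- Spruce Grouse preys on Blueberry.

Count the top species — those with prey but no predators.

Top species (has prey, but nothing eats it): Red Squirrel, Red-backed Vole, Mink, Ermine.
Count: 4.

4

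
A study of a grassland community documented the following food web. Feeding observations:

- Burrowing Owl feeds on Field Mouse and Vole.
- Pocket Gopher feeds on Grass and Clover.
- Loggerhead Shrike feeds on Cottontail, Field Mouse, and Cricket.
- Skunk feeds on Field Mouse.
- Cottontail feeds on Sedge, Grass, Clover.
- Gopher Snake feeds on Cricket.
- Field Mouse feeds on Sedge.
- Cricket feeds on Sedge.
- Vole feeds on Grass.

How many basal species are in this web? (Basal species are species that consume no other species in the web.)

3

Basal species (no prey listed): Clover, Grass, Sedge.
Count: 3.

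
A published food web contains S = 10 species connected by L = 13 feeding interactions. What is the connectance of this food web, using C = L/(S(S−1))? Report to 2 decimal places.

C = 0.14

The web has S = 10 species and L = 13 feeding links.
C = L / (S(S−1)) = 13 / 90 = 0.1444 ≈ 0.14.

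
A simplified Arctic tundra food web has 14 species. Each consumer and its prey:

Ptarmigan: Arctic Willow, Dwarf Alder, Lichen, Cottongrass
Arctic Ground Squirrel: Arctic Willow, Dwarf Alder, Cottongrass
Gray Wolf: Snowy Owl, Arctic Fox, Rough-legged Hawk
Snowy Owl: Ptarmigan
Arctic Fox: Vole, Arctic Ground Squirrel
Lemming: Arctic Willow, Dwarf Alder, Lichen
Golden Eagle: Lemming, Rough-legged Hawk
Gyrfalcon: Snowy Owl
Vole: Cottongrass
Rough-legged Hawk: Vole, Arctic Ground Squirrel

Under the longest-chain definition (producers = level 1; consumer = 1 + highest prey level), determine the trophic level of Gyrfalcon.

Trophic level 4

Arctic Willow is a producer → level 1.
Ptarmigan eats Arctic Willow (level 1); other prey at levels: Dwarf Alder 1, Lichen 1, Cottongrass 1 → level 2.
Snowy Owl eats Ptarmigan → level 3.
Gyrfalcon eats Snowy Owl → level 4.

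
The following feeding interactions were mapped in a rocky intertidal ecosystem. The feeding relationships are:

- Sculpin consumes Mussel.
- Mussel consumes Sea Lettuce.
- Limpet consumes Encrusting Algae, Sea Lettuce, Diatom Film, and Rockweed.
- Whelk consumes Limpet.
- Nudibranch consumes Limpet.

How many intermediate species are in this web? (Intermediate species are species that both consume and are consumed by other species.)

2

Intermediate species (has both prey and predators): Limpet, Mussel.
Count: 2.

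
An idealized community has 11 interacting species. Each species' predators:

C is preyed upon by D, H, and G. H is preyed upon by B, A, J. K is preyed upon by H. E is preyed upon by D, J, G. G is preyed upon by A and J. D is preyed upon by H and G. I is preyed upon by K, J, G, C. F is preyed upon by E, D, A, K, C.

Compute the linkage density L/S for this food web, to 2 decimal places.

L/S = 2.09

There are L = 23 links among S = 11 species.
L/S = 23/11 = 2.0909 ≈ 2.09.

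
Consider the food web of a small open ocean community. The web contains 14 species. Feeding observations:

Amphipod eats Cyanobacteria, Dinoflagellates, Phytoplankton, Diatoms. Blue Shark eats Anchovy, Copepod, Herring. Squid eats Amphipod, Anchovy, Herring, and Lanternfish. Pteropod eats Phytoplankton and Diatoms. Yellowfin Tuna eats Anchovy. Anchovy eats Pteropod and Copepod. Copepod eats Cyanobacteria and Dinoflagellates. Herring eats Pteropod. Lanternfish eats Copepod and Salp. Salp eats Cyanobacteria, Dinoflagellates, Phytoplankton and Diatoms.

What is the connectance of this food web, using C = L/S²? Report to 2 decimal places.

C = 0.13

The web has S = 14 species and L = 25 feeding links.
C = L / S² = 25 / 196 = 0.1276 ≈ 0.13.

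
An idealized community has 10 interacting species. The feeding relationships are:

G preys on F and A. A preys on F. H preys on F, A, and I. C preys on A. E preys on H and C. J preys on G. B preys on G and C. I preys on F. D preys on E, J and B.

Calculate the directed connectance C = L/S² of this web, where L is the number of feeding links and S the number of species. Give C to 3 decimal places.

C = 0.160

The web has S = 10 species and L = 16 feeding links.
C = L / S² = 16 / 100 = 0.1600 ≈ 0.160.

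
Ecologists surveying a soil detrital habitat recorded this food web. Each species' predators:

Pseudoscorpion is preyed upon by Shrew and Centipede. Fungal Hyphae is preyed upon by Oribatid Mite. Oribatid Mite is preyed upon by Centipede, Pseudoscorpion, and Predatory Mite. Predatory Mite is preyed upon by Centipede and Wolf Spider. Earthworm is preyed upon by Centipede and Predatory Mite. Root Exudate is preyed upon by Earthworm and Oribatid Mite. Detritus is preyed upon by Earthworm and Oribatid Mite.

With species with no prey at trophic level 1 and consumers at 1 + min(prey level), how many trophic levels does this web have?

4

Basal resources (level 1): Fungal Hyphae, Detritus, Root Exudate.
Following each consumer down to its lowest-level prey: Fungal Hyphae → Oribatid Mite → Pseudoscorpion → Shrew (levels 1 through 4).
All prey of Shrew (Pseudoscorpion 3) are at level 3 or above, so Shrew is at level 1 + 3 = 4.
Every consumer has at least one prey at level 3 or below, so none exceeds level 4.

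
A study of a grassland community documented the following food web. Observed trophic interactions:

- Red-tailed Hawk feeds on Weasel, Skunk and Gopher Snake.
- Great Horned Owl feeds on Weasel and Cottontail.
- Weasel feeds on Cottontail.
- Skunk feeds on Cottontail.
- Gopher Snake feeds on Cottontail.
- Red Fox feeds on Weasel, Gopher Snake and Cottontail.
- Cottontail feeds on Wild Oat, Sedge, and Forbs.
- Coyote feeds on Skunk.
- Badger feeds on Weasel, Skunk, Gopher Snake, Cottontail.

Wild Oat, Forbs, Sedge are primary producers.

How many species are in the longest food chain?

One longest chain: Wild Oat → Cottontail → Weasel → Red Fox.
It has 4 species and 3 links.

4 species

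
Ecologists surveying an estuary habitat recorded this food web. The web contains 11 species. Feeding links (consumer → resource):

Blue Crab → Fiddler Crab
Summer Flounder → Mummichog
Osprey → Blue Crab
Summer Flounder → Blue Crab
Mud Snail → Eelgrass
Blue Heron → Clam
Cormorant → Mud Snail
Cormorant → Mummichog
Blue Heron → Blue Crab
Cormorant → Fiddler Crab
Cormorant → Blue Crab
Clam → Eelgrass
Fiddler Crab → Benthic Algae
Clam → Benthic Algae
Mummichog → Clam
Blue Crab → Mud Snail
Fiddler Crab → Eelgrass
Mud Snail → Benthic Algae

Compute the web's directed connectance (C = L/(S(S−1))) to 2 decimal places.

The web has S = 11 species and L = 18 feeding links.
C = L / (S(S−1)) = 18 / 110 = 0.1636 ≈ 0.16.

C = 0.16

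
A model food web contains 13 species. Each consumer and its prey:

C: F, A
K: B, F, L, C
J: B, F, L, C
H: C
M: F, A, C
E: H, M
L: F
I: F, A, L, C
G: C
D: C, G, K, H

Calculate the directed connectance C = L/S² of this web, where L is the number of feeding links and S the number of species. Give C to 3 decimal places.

C = 0.154

The web has S = 13 species and L = 26 feeding links.
C = L / S² = 26 / 169 = 0.1538 ≈ 0.154.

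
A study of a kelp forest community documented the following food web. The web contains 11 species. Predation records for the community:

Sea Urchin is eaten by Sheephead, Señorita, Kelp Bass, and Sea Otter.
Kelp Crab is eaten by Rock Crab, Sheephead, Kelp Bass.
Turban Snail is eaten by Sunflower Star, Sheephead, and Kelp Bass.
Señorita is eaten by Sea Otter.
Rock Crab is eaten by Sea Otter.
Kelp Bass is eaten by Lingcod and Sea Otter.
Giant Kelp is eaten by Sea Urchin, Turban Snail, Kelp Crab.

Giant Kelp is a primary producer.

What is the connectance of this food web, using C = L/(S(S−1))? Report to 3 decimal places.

The web has S = 11 species and L = 17 feeding links.
C = L / (S(S−1)) = 17 / 110 = 0.1545 ≈ 0.155.

C = 0.155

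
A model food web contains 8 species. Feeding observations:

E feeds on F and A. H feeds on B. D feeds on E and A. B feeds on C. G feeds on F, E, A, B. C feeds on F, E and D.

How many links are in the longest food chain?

5 links

One longest chain: F → E → D → C → B → H.
It has 6 species and 5 links.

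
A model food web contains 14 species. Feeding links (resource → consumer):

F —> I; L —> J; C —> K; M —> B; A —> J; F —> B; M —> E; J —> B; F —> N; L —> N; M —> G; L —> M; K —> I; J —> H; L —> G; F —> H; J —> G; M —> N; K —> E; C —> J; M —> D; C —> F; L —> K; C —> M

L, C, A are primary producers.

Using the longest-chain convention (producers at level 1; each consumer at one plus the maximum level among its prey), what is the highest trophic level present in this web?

3

Producers (level 1): L, C, A.
L → K → I gives I level 3.
No species has a prey at level 3, so no species reaches level 4.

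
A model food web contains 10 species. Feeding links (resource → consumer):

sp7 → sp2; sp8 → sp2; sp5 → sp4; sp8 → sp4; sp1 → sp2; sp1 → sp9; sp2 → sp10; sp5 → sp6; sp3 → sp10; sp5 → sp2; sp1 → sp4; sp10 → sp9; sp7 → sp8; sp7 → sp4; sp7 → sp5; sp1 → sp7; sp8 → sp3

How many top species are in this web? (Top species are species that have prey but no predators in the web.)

Top species (has prey, but nothing eats it): sp6, sp4, sp9.
Count: 3.

3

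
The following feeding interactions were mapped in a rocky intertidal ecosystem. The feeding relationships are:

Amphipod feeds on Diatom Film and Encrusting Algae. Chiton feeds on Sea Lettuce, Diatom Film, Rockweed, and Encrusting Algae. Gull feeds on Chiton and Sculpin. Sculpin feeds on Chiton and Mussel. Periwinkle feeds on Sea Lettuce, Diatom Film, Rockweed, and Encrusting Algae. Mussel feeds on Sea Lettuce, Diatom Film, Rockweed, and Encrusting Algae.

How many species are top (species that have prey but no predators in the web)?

Top species (has prey, but nothing eats it): Amphipod, Periwinkle, Gull.
Count: 3.

3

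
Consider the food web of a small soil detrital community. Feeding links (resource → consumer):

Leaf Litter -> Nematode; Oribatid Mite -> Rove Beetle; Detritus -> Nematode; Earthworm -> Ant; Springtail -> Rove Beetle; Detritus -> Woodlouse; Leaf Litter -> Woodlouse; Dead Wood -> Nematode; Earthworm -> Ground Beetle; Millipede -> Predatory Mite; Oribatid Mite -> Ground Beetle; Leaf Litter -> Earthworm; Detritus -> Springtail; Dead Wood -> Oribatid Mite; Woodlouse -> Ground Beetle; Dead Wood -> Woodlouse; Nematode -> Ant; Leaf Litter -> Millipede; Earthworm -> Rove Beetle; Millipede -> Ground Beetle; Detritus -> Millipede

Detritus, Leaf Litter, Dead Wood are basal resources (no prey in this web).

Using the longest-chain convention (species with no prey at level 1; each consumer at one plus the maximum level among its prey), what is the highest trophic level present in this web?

Basal resources (level 1): Detritus, Leaf Litter, Dead Wood.
Detritus → Millipede → Ground Beetle gives Ground Beetle level 3.
No species has a prey at level 3, so no species reaches level 4.

3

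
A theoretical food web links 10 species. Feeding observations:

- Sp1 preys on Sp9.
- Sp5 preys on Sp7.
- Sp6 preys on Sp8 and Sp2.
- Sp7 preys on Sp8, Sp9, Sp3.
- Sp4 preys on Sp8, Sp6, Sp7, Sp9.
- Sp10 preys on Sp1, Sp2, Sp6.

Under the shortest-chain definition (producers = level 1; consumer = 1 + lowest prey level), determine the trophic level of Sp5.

Trophic level 3

Sp8 is a producer → level 1.
Sp7 eats Sp8 → level 2.
Sp5 eats Sp7 → level 3.
No prey of Sp5 is below level 2, so 3 is the minimum.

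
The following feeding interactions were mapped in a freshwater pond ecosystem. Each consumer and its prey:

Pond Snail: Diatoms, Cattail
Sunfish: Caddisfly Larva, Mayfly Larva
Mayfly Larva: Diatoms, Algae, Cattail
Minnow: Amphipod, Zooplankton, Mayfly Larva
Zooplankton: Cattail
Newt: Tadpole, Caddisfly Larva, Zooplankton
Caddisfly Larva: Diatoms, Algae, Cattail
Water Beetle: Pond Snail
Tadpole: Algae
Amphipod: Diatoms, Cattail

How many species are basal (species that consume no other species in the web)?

3

Basal species (no prey listed): Diatoms, Algae, Cattail.
Count: 3.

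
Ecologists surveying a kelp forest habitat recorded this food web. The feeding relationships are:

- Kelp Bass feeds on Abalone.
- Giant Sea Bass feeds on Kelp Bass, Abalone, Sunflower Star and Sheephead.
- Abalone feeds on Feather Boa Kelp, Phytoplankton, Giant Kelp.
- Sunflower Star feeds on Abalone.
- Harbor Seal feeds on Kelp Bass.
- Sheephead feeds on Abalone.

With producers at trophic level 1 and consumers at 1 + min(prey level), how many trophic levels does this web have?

Producers (level 1): Giant Kelp, Feather Boa Kelp, Phytoplankton.
Following each consumer down to its lowest-level prey: Giant Kelp → Abalone → Kelp Bass → Harbor Seal (levels 1 through 4).
All prey of Harbor Seal (Kelp Bass 3) are at level 3 or above, so Harbor Seal is at level 1 + 3 = 4.
Every consumer has at least one prey at level 3 or below, so none exceeds level 4.

4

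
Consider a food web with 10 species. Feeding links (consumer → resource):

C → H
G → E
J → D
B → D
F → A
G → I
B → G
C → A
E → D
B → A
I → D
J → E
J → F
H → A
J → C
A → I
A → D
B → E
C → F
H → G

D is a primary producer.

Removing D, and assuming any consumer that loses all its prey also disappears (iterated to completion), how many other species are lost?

9

Remove D.
Round 1: I (all prey gone), E (all prey gone) → extinct.
Round 2: A (all prey gone), G (all prey gone) → extinct.
Round 3: F (all prey gone), B (all prey gone), H (all prey gone) → extinct.
Round 4: C (all prey gone) → extinct.
Round 5: J (all prey gone) → extinct.
No further losses. Total secondary extinctions: 9.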